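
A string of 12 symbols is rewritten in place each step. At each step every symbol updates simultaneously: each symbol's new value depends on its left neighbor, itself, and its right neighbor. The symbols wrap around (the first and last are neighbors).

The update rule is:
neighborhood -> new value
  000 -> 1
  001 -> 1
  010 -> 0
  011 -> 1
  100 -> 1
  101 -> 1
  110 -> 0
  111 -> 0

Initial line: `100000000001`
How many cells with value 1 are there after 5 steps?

11

011111111111
110000000000
101111111111
011000000000
110111111111
count of 1: 11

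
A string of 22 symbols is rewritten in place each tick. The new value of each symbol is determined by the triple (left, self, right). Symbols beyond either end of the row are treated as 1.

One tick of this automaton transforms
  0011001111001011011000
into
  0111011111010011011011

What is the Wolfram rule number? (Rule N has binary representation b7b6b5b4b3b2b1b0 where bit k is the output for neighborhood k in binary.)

position 7: 111 → 1  (bit 7 = 1)
position 3: 110 → 1  (bit 6 = 1)
position 13: 101 → 0  (bit 5 = 0)
position 0: 100 → 0  (bit 4 = 0)
position 2: 011 → 1  (bit 3 = 1)
position 12: 010 → 0  (bit 2 = 0)
position 1: 001 → 1  (bit 1 = 1)
position 20: 000 → 1  (bit 0 = 1)
bits b7..b0 = 11001011 = 203

203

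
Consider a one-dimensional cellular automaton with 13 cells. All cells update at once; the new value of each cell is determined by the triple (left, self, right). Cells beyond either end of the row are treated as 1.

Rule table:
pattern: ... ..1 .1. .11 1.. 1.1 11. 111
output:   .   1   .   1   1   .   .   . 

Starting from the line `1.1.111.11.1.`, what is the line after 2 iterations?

1..1.1.1.1..1

....1...1....
1..1.1.1.1..1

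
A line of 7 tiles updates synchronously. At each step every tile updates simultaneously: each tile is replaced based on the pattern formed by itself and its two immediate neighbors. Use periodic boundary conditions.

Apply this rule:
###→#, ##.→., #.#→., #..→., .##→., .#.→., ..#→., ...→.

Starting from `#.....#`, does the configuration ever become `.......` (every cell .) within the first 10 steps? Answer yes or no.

yes

.......
all cells are . at step 1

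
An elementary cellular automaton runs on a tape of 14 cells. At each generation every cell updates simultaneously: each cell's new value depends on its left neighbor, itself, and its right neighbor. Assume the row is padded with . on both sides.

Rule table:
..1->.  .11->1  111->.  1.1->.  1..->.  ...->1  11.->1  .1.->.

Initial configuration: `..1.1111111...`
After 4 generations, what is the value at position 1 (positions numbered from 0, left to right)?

1...1.....1.11
..1...111...11
1...1.1.1.1.11
..1.........11
position 1 holds .

.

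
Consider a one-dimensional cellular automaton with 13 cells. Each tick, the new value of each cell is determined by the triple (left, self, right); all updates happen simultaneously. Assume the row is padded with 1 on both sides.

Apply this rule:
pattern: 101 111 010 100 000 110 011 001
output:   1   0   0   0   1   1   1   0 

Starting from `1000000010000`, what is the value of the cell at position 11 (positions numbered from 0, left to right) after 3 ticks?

1011111000110
1110001010111
0010100101100
position 11 holds 0

0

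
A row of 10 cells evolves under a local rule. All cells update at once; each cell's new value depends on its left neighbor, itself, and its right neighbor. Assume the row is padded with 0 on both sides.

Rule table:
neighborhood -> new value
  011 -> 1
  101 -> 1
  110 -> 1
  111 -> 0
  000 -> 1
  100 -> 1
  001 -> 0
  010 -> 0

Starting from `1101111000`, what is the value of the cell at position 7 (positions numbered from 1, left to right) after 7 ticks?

1

1111001111
1001101001
0101110100
0011011011
1011111111
0110000001
0111111100
position 7 holds 1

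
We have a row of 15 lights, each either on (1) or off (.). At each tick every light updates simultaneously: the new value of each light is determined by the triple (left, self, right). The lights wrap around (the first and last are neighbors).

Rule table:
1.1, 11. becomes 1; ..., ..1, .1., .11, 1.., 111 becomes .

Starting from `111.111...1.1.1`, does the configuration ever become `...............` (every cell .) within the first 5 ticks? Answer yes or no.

..11..1....1.1.
...1........1..
...............
all cells are . at tick 3

yes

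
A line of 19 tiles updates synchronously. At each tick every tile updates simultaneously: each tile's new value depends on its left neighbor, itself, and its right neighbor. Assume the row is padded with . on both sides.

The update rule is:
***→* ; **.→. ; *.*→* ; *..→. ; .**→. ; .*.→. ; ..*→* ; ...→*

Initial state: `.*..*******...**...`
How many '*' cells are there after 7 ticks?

*..*.*****..**...**
..*.*.***..*...**..
**.*.*.*..*..**...*
..*.*.*..*..*...**.
**.*.*..*..*..**...
..*.*..*..*..*...**
**.*..*..*..*..**..
count of *: 8

8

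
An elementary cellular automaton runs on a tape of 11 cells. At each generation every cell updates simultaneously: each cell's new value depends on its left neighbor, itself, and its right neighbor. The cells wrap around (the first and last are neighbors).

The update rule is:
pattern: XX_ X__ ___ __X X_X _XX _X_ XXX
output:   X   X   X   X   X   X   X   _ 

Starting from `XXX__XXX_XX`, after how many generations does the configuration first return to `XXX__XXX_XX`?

__XXXX_XXX_
XXX__XXX_XX

2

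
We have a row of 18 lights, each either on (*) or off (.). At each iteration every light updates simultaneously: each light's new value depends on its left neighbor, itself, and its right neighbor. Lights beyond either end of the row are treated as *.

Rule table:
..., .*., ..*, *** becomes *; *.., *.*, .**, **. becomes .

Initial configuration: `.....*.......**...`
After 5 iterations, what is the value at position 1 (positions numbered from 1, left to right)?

iteration 1: .*****.******...**
iteration 2: ..***...****..**.*
iteration 3: .*.*..**.**..*....
iteration 4: .*.*.*......**.***
iteration 5: .*.*.*.*****....**
position 1 holds .

.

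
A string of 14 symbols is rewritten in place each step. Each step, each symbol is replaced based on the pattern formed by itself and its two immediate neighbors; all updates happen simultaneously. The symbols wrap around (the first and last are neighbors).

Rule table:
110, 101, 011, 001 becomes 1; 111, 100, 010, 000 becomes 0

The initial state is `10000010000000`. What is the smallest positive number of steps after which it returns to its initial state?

14

00000100000001
00001000000010
00010000000100
00100000001000
01000000010000
10000000100000
00000001000001
00000010000010
00000100000100
00001000001000
00010000010000
00100000100000
01000001000000
10000010000000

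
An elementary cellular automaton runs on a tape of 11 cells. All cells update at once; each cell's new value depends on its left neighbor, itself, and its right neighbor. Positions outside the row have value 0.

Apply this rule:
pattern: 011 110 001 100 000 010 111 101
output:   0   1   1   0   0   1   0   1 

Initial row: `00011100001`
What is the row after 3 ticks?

00100100011
01101100101
10110101111

10110101111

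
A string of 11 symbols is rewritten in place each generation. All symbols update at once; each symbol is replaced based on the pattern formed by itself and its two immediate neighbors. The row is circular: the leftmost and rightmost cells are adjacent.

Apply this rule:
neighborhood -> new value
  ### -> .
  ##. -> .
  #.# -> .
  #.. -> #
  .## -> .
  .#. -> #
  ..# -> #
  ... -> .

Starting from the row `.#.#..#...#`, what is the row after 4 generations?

...#......#

.#.#####.##
.#.........
###........
...#......#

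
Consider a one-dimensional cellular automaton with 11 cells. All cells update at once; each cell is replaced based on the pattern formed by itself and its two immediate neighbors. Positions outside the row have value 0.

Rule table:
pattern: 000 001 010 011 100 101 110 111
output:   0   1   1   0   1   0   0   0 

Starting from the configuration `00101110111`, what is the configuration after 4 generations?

generation 1: 01100000000
generation 2: 10010000000
generation 3: 11111000000
generation 4: 00000100000

00000100000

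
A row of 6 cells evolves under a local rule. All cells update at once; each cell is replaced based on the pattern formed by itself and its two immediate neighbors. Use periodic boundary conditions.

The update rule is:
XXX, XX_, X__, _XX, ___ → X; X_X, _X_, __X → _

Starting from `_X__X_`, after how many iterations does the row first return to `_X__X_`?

3

__X__X
X__X__
_X__X_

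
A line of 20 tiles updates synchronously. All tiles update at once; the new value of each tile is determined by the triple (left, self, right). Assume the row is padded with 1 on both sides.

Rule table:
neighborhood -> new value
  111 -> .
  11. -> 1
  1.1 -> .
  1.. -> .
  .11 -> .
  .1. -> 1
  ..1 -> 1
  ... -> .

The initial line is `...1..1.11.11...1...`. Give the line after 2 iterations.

..11.11..1..1..11..1
.1.1..1.11.11.1.1.1.

.1.1..1.11.11.1.1.1.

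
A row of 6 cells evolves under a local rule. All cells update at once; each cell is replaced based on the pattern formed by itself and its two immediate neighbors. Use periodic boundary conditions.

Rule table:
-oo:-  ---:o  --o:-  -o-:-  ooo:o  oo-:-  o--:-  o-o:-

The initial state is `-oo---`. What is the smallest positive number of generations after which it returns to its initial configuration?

generation 1: ----oo
generation 2: -oo---

2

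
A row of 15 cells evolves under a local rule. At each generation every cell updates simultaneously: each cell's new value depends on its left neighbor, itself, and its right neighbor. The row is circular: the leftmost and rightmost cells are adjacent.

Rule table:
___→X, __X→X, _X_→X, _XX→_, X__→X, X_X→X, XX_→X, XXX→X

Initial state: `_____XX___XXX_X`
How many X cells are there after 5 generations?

13

XXXXX_XXXX_XXXX
XXXXXX_XXXX_XXX
XXXXXXX_XXXX_XX
XXXXXXXX_XXXX_X
XXXXXXXXX_XXXX_
count of X: 13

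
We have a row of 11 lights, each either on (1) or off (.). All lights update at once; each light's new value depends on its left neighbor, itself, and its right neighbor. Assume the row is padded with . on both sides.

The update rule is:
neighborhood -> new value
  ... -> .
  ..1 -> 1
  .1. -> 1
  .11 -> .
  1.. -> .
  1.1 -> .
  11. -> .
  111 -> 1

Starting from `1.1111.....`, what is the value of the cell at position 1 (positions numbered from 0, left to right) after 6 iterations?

1..11......
1.1........
1.1........  (fixed point — unchanged through iteration 6)
position 1 holds .

.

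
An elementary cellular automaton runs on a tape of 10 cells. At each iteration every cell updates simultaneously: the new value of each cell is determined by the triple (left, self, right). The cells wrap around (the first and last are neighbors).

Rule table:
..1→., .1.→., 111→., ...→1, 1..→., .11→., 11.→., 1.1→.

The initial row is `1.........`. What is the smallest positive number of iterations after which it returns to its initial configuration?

..1111111.
1.........

2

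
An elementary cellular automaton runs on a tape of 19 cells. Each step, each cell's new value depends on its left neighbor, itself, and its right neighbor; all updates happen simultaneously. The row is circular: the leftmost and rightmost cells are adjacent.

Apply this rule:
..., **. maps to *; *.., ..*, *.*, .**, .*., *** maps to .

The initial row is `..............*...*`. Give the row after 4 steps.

..........*.***...*

.************...*..
............*.*...*
.**********.....*..
..........*.***...*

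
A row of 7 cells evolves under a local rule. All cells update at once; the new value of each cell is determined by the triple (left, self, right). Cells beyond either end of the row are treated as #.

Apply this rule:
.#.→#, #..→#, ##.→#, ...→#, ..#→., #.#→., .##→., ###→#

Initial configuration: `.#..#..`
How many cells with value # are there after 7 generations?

4

.##.##.
..#..#.
#.##.#.
#..#.#.
##.#.#.
##.#.#.  (fixed point — unchanged through generation 7)
count of #: 4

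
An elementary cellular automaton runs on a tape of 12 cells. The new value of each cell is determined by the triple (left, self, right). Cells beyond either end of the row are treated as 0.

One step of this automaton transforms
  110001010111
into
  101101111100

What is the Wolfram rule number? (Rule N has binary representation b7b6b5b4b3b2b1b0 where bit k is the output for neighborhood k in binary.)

position 10: 111 → 0  (bit 7 = 0)
position 1: 110 → 0  (bit 6 = 0)
position 6: 101 → 1  (bit 5 = 1)
position 2: 100 → 1  (bit 4 = 1)
position 0: 011 → 1  (bit 3 = 1)
position 5: 010 → 1  (bit 2 = 1)
position 4: 001 → 0  (bit 1 = 0)
position 3: 000 → 1  (bit 0 = 1)
bits b7..b0 = 00111101 = 61

61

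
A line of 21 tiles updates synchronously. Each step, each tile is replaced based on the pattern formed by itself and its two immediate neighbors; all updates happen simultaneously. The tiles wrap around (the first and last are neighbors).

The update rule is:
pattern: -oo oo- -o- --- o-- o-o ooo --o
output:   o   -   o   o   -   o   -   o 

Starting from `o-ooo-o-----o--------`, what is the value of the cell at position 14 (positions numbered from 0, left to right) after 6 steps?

ooo--oo-ooooo-ooooooo
----oo-oo----oo------
ooooo-oo--oooo--ooooo
-----oo--oo----oo----
oooooo--oo--oooo--ooo
-------oo--oo----oo--
position 14 holds -

-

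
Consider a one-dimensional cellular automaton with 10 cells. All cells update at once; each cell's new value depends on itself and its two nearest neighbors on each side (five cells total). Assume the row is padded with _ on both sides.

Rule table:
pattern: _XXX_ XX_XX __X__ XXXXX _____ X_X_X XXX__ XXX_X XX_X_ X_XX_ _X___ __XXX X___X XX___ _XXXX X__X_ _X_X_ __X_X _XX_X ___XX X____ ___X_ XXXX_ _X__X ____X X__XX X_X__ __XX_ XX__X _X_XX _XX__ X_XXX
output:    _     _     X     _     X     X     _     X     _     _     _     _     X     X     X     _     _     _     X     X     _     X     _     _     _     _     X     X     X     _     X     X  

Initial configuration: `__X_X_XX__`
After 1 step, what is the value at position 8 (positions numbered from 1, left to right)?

X

_X__X__XX_
position 8 holds X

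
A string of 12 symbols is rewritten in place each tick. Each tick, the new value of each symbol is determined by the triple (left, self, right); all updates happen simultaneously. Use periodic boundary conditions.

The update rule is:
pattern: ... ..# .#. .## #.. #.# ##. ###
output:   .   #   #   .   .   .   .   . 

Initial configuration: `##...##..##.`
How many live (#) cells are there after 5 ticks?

....#...#...
...##..##...
..#...#.....
.##..##.....
#...#.......
count of #: 2

2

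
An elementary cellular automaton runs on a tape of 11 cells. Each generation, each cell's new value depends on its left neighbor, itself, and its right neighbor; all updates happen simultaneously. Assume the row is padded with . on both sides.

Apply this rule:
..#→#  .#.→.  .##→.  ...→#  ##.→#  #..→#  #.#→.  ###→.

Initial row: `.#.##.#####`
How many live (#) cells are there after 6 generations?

7

#...#.....#
.###.#####.
#..#.....##
.##.#####.#
#.#.....#..
...#####.##
count of #: 7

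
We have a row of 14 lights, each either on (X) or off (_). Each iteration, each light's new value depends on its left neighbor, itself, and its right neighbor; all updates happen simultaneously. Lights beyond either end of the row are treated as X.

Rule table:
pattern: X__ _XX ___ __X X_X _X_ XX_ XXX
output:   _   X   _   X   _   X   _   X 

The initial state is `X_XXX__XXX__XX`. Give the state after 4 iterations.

_X_XXX__XXXXXX

__XX__XXX__XXX
_XX__XXX__XXXX
_X__XXX__XXXXX
_X_XXX__XXXXXX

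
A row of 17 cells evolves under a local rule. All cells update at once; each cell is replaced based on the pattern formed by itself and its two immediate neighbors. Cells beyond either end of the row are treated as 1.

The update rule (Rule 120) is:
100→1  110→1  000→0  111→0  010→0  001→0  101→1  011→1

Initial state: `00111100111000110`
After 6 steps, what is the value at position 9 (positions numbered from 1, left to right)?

10100110101100111
11010111011110100
01101101110011010
11111111011011101
00000001111110111
10000001000011100
position 9 holds 0

0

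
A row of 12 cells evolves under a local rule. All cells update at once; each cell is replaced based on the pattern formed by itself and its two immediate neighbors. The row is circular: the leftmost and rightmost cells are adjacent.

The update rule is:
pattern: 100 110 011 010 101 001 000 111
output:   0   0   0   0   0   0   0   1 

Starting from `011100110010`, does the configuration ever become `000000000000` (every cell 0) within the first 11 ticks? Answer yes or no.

yes

001000000000
000000000000
all cells are 0 at tick 2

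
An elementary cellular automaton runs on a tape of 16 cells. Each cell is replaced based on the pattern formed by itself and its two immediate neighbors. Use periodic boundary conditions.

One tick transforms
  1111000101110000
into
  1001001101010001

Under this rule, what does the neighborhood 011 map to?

At position 0 the neighborhood is 011; the next row has 1 there.

1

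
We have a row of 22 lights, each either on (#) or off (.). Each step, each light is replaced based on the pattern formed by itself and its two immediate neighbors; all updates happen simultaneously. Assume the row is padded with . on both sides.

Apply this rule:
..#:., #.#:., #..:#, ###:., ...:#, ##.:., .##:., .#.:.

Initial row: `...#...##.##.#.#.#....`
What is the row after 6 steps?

#...###########.......

##..##............####
..#...###########.....
#..##............#####
.#...###########......
..##............######
#...###########.......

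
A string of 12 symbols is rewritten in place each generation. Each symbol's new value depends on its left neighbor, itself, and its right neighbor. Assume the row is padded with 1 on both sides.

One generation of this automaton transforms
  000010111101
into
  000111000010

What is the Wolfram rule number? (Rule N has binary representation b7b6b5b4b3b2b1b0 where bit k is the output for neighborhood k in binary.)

position 7: 111 → 0  (bit 7 = 0)
position 9: 110 → 0  (bit 6 = 0)
position 5: 101 → 1  (bit 5 = 1)
position 0: 100 → 0  (bit 4 = 0)
position 6: 011 → 0  (bit 3 = 0)
position 4: 010 → 1  (bit 2 = 1)
position 3: 001 → 1  (bit 1 = 1)
position 1: 000 → 0  (bit 0 = 0)
bits b7..b0 = 00100110 = 38

38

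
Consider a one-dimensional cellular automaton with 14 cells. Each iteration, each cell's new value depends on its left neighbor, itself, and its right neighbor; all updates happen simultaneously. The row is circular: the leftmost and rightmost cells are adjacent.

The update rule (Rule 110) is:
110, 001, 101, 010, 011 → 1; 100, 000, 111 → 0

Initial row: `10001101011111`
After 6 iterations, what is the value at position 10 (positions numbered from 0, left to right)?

0

10011111110000
10110000010001
11110000110011
00010001110110
00110011011110
01110111110010
position 10 holds 0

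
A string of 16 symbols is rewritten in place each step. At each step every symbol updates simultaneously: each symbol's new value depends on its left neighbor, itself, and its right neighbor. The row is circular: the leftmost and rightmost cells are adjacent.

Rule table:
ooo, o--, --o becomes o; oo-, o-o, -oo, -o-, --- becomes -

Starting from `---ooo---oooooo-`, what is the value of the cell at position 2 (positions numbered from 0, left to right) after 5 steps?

-

--o-o-o-o-oooo-o
oo---------oo---
--o-------o--o-o
oo-o-----o-oo---
----o---o----o-o
position 2 holds -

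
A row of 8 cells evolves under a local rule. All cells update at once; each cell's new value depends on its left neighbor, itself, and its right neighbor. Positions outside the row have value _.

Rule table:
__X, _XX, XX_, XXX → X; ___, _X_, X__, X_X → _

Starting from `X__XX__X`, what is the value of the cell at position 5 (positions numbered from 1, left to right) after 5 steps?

X

__XXX_X_
_XXXX___
XXXXX___
XXXXX___  (fixed point — unchanged through step 5)
position 5 holds X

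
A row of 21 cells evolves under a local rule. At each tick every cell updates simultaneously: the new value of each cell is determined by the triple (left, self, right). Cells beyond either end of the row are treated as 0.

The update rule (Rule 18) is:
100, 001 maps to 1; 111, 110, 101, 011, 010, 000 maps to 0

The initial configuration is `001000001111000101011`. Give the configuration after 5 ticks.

010101010100000010100

tick 1: 010100010000101000000
tick 2: 100010101001000100000
tick 3: 010100000110101010000
tick 4: 100010001000000001000
tick 5: 010101010100000010100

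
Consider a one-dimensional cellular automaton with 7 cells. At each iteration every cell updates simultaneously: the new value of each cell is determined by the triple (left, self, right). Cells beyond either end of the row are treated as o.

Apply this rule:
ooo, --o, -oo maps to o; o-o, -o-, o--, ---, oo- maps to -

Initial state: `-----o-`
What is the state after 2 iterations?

----o--
---o--o

---o--o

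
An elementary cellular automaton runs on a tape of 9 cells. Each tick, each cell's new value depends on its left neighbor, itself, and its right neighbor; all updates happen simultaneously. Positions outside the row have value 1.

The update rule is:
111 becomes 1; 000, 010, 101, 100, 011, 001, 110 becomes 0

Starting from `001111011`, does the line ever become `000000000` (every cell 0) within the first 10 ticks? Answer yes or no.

yes

000110001
000000000
all cells are 0 at tick 2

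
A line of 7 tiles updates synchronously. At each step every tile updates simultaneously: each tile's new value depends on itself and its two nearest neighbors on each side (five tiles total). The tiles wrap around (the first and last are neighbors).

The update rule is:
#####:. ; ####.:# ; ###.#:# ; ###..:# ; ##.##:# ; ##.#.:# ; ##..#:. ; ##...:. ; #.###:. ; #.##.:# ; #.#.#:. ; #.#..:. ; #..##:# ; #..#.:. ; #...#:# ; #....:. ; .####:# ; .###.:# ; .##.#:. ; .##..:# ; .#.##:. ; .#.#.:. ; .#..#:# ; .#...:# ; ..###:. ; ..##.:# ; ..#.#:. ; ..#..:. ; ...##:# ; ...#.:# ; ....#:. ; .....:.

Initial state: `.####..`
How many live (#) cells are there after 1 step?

#.###.#
count of #: 5

5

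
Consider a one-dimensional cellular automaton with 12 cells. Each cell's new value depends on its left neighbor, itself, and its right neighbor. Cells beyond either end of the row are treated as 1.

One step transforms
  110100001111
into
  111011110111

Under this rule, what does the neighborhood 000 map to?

1

At position 5 the neighborhood is 000; the next row has 1 there.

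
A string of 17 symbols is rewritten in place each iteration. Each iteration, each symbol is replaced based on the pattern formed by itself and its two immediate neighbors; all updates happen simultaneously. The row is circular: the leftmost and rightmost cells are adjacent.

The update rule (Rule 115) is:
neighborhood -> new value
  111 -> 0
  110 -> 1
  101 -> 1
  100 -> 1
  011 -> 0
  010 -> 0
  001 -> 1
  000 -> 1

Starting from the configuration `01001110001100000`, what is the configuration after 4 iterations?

10110011110111111
11011100011000000
01100111101111111
10111000110000001

10111000110000001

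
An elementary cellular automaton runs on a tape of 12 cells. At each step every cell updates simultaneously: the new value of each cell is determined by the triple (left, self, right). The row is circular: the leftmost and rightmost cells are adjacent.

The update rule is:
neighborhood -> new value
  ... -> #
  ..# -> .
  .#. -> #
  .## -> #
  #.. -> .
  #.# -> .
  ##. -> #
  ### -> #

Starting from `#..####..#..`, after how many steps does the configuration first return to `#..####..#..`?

step 1: #..####..#..

1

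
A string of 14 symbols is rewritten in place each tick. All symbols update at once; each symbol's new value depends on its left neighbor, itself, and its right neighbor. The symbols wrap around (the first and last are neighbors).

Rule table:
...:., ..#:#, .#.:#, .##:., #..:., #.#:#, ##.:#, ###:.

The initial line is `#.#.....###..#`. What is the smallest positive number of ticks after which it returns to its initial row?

14

tick 1: ###....#..#.#.
tick 2: ..#...##.#####
tick 3: .##..#.##....#
tick 4: #.#.###.#...##
tick 5: ####..###..#..
tick 6: ...#.#..#.##.#
tick 7: ..####.###.###
tick 8: .#...##..##..#
tick 9: ##..#.#.#.#.##
tick 10: .#.#########..
tick 11: ###........#..
tick 12: ..#.......##.#
tick 13: .##......#.###
tick 14: #.#.....###..#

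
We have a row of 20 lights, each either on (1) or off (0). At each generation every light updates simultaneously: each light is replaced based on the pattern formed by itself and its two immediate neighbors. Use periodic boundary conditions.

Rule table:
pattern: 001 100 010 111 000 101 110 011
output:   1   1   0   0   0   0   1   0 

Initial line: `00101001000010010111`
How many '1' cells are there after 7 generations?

9

11000110100101100001
01101010011000110010
10100001101101011101
10010010100100000100
01101100011010001011
00100110101001010001
11011010000110001010
count of 1: 9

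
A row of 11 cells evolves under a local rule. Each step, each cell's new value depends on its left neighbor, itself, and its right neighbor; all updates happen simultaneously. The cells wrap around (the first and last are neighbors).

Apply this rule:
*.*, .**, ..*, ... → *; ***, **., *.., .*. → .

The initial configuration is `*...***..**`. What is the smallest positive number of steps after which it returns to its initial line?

22

..***...**.
***...***..
*...***...*
..***...***
.**...***..
**..***...*
...**...***
.***..***..
**...**...*
...***..***
.***...**..
**...***..*
...***...**
.***...***.
**...***...
*..***...**
..**...***.
***..***...
*...**...**
..***..***.
***...**...
*...***..**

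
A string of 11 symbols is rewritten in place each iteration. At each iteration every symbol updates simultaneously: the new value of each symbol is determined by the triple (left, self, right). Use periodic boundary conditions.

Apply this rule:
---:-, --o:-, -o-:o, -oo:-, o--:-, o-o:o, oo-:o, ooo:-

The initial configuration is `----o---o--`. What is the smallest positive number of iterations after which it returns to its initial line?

1

----o---o--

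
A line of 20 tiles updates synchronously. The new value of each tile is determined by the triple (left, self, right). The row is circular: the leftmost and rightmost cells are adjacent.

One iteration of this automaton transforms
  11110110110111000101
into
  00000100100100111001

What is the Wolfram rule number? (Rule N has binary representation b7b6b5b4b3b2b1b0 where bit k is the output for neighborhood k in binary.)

27

position 0: 111 → 0  (bit 7 = 0)
position 3: 110 → 0  (bit 6 = 0)
position 4: 101 → 0  (bit 5 = 0)
position 14: 100 → 1  (bit 4 = 1)
position 5: 011 → 1  (bit 3 = 1)
position 17: 010 → 0  (bit 2 = 0)
position 16: 001 → 1  (bit 1 = 1)
position 15: 000 → 1  (bit 0 = 1)
bits b7..b0 = 00011011 = 27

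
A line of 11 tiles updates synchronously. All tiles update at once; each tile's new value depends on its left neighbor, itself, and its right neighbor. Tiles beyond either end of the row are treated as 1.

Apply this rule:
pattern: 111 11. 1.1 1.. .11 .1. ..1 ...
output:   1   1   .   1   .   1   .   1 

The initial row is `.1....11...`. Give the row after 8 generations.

.1111..111.
..1111..11.
1..1111..1.
11..1111.1.
111..111.1.
1111..11.1.
11111..1.1.
111111.1.1.

111111.1.1.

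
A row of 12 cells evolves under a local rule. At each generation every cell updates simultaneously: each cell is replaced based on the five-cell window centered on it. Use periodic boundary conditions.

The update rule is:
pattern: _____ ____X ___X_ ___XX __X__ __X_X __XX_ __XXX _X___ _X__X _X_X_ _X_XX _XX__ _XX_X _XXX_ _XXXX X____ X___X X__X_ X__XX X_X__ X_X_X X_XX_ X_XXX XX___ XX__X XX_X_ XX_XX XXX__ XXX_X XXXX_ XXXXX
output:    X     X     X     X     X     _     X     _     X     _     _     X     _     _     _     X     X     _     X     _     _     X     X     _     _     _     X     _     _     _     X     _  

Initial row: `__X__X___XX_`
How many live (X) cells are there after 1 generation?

_XX_XXX_XX__
count of X: 7

7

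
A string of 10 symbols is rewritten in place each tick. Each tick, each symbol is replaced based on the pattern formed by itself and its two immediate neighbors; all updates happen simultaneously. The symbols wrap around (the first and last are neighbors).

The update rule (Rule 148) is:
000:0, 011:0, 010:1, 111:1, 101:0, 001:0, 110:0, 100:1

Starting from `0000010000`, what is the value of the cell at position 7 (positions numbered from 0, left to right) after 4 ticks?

0000011000
0000000100
0000000110
0000000001
position 7 holds 0

0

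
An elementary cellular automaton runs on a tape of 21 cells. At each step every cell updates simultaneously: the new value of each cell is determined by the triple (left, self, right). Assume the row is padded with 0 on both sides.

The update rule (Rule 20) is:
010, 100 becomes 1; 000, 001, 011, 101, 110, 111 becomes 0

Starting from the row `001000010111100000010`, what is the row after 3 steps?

000011000100000100000

001100010000010000011
000010011000011000000
000011000100000100000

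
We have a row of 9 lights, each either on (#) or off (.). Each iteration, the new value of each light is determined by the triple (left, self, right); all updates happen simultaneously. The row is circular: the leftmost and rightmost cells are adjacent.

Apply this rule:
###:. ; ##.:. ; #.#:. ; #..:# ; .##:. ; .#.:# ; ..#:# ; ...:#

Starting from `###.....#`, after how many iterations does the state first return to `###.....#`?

2

...#####.
###.....#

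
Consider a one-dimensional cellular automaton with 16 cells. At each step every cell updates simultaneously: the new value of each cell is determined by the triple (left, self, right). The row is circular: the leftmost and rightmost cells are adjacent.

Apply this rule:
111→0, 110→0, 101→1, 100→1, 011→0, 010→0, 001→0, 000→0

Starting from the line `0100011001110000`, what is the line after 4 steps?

0010000100001000
0001000010000100
0000100001000010
0000010000100001

0000010000100001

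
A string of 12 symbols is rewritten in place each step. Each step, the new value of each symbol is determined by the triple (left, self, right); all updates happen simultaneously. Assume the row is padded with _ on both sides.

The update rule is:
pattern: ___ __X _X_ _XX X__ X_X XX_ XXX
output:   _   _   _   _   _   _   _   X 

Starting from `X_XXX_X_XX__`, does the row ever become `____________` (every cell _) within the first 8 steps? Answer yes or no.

yes

___X________
____________
all cells are _ at step 2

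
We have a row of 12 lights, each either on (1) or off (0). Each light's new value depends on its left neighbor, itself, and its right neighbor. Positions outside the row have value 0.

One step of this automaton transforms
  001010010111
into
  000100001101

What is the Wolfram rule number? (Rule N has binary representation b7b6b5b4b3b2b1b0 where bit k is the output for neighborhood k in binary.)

104

position 10: 111 → 0  (bit 7 = 0)
position 11: 110 → 1  (bit 6 = 1)
position 3: 101 → 1  (bit 5 = 1)
position 5: 100 → 0  (bit 4 = 0)
position 9: 011 → 1  (bit 3 = 1)
position 2: 010 → 0  (bit 2 = 0)
position 1: 001 → 0  (bit 1 = 0)
position 0: 000 → 0  (bit 0 = 0)
bits b7..b0 = 01101000 = 104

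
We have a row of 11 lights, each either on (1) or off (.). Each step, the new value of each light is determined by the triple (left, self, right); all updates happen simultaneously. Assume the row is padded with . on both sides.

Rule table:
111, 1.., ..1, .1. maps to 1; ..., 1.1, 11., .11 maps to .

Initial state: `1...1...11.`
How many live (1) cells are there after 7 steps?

step 1: 11.111.1..1
step 2: ....1..1111
step 3: ...1111.11.
step 4: ..1.11....1
step 5: .11...1..11
step 6: 1..1.1111..
step 7: 1111..11.1.
count of 1: 7

7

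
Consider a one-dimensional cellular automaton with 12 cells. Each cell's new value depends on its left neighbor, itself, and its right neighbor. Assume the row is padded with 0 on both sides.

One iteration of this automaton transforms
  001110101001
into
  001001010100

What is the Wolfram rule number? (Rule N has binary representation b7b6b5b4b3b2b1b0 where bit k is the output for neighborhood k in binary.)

position 3: 111 → 0  (bit 7 = 0)
position 4: 110 → 0  (bit 6 = 0)
position 5: 101 → 1  (bit 5 = 1)
position 9: 100 → 1  (bit 4 = 1)
position 2: 011 → 1  (bit 3 = 1)
position 6: 010 → 0  (bit 2 = 0)
position 1: 001 → 0  (bit 1 = 0)
position 0: 000 → 0  (bit 0 = 0)
bits b7..b0 = 00111000 = 56

56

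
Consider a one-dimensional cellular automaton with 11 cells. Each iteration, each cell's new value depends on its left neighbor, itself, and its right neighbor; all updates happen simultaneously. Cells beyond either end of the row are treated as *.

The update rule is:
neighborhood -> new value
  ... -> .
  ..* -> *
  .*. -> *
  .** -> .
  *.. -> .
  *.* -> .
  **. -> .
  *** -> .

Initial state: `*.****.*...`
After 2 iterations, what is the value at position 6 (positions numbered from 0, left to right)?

*

iteration 1: .......*..*
iteration 2: ......**.*.
position 6 holds *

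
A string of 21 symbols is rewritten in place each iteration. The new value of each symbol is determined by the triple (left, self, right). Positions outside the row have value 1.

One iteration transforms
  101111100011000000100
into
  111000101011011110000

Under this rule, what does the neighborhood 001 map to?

At position 9 the neighborhood is 001; the next row has 0 there.

0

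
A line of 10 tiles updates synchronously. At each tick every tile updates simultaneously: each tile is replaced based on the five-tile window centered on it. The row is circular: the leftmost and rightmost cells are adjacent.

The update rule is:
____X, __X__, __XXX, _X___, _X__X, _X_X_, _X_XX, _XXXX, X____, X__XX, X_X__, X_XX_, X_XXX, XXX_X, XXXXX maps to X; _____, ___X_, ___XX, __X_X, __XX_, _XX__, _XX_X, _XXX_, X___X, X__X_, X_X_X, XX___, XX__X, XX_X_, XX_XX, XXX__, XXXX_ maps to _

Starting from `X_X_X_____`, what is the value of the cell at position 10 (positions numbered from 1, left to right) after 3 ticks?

_

tick 1: _X_XXXX_X_
tick 2: __XXX_X_XX
tick 3: _XX_X__XX_
position 10 holds _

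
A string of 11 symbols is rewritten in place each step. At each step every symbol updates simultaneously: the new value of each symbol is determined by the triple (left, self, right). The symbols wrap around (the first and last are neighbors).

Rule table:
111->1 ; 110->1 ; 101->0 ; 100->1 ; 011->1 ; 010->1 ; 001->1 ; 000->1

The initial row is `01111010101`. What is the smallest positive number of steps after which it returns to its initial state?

1

01111010101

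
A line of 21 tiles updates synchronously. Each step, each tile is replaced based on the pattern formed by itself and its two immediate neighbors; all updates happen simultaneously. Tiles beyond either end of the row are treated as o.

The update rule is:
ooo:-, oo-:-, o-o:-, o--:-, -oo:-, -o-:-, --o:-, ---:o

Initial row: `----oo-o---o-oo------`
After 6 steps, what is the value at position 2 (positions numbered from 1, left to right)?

-oo------o------oooo-
----oooo---oooo------
-oo------o------oooo-  (repeats step 1; period 2)
step 6: ----oooo---oooo------
position 2 holds -

-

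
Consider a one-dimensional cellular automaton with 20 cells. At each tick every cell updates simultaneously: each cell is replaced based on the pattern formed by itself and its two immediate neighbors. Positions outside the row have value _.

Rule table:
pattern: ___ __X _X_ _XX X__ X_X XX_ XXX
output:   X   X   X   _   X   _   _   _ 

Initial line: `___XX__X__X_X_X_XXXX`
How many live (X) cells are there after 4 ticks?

tick 1: XXX__XXXXXX_X_X_____
tick 2: ___XX_______X_XXXXXX
tick 3: XXX__XXXXXXXX_______
tick 4: ___XX________XXXXXXX
count of X: 9

9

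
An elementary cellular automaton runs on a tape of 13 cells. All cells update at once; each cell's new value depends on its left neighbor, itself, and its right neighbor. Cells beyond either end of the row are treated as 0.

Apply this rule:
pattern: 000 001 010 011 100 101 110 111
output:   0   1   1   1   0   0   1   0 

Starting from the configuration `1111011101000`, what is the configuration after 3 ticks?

1011010101000

tick 1: 1001010101000
tick 2: 1011010101000
tick 3: 1011010101000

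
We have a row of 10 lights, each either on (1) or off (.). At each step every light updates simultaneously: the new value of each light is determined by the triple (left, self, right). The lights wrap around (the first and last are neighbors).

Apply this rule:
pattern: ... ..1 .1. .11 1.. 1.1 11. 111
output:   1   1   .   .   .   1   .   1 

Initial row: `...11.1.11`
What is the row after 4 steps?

step 1: .11..1.1..
step 2: 1...1.1..1
step 3: ..11.1..1.
step 4: 11..1..1..

11..1..1..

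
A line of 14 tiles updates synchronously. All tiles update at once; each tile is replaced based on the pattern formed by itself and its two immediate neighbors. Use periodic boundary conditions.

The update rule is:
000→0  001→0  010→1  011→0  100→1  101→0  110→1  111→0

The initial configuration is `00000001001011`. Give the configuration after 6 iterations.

iteration 1: 10000001101001
iteration 2: 11000000101100
iteration 3: 01100000100110
iteration 4: 00110000110011
iteration 5: 10011000011001
iteration 6: 11001100001100

11001100001100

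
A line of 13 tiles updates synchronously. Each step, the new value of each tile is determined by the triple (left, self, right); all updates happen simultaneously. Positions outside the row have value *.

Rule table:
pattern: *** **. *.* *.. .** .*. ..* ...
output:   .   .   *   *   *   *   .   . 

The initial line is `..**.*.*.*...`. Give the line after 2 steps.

.****......*.

*.*.*******..
.****......*.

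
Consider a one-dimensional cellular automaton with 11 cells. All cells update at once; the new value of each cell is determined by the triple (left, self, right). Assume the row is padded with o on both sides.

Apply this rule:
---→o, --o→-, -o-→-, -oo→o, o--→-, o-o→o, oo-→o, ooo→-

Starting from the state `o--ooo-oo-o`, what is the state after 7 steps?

o--o-oooooo
o---oo-----
o-o-oo-ooo-
oo-ooooo-oo
-ooo---ooo-
oo-o-o-o-oo
-oo-o-o-oo-

-oo-o-o-oo-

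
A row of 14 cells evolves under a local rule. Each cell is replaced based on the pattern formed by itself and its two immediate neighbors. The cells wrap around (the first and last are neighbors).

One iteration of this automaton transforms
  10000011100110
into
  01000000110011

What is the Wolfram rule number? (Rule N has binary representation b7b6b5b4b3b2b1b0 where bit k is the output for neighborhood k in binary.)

position 7: 111 → 0  (bit 7 = 0)
position 8: 110 → 1  (bit 6 = 1)
position 13: 101 → 1  (bit 5 = 1)
position 1: 100 → 1  (bit 4 = 1)
position 6: 011 → 0  (bit 3 = 0)
position 0: 010 → 0  (bit 2 = 0)
position 5: 001 → 0  (bit 1 = 0)
position 2: 000 → 0  (bit 0 = 0)
bits b7..b0 = 01110000 = 112

112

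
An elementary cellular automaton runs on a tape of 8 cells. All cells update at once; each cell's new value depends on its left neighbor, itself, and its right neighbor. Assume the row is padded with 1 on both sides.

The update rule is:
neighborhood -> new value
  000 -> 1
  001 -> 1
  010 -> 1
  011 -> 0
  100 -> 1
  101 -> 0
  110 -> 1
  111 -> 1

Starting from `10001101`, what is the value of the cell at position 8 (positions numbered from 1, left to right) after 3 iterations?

11110100
11110111
11110011
position 8 holds 1

1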